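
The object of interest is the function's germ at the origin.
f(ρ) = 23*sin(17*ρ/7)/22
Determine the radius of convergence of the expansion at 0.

The factor -sin(17*ρ/7) is entire and contributes no finite singular point.
The polynomial part has no poles.
No finite singular points: the Taylor series at 0 converges everywhere.

The radius of convergence is infinite.


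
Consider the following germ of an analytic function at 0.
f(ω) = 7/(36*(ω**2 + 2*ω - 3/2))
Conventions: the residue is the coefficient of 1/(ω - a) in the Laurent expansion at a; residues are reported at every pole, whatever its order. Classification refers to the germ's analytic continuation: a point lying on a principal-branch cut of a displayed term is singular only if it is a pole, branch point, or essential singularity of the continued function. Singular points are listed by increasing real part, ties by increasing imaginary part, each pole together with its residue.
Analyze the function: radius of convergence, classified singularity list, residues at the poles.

Denominator factor (ω**2 + 2*ω - 3/2): discriminant 10, real irrational roots -1 + (1/2)*sqrt(10) and -1 - (1/2)*sqrt(10); poles of order 1, moduli -1 + (1/2)*sqrt(10) and 1 + (1/2)*sqrt(10).
The radius of convergence is the smallest modulus among the singular points: -1 + (1/2)*sqrt(10).
The factor ω**2 + 2*ω - 3/2 splits as (ω - a)(ω - a') with a = -1 - (1/2)*sqrt(10), a' = -1 + (1/2)*sqrt(10). At the order-1 pole a set g(ω) = (ω - a)*f(ω) = [7/36] / (ω - a').
Simple pole: residue = g(a) at a = -1 - (1/2)*sqrt(10), which is -(7/360)*sqrt(10).
The factor ω**2 + 2*ω - 3/2 splits as (ω - a)(ω - a') with a = -1 + (1/2)*sqrt(10), a' = -1 - (1/2)*sqrt(10). At the order-1 pole a set g(ω) = (ω - a)*f(ω) = [7/36] / (ω - a').
Simple pole: residue = g(a) at a = -1 + (1/2)*sqrt(10), which is (7/360)*sqrt(10).
List the singular points by increasing real part (a conjugate pair: the negative imaginary part first).

Radius of convergence at 0: -1 + (1/2)*sqrt(10).
At -1 - (1/2)*sqrt(10): a pole of order 1; residue -(7/360)*sqrt(10).
At -1 + (1/2)*sqrt(10): a pole of order 1; residue (7/360)*sqrt(10).


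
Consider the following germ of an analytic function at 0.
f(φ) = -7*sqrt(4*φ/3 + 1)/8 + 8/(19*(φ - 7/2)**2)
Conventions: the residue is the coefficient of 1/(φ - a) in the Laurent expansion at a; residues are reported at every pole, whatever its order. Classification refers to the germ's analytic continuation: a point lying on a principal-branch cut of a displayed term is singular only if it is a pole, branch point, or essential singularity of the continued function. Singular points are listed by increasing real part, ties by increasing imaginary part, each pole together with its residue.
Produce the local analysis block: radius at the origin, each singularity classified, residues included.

Denominator factor (φ - 7/2)^2: pole of order 2 at 7/2, modulus 7/2.
Branch term (-7/8)*sqrt(1 - φ/(-3/4)): its argument vanishes at φ = -3/4, a square-root branch point, modulus 3/4.
The radius of convergence is the smallest modulus among the singular points: 3/4.
The branch term is analytic at 7/2 and contributes nothing to the residue; only the rational part matters.
At the order-2 pole 7/2 set g(φ) = (φ - (7/2))^2*(rational part) = 8/19.
Order-2 pole: residue = g'(a); g'(7/2) = 0, so the residue is 0.
List the singular points by increasing real part (a conjugate pair: the negative imaginary part first).

Radius of convergence at 0: 3/4.
At -3/4: an algebraic (square-root) branch point.
At 7/2: a pole of order 2; residue 0.


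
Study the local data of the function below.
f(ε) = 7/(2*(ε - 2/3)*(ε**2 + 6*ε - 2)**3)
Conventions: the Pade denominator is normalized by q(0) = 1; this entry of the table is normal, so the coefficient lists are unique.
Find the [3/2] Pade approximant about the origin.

Taylor coefficients needed (expand at 0): a_0 = 21/32, a_1 = 441/64, a_2 = 5985/128, a_3 = 66339/256, a_4 = 653121/512, a_5 = 5948019/1024.
Write the denominator as Q(ε) = 1 + q1*ε + q2*ε^2. Requiring Q*f - P = O(ε^6) with deg P <= 3 kills the coefficients of ε^4..ε^5 in Q*f:
  ε^4: a_4 + q1*a_3 + q2*a_2 = 0, i.e. 653121/512 + (66339/256)*q1 + (5985/128)*q2 = 0.
  ε^5: a_5 + q1*a_4 + q2*a_3 = 0, i.e. 5948019/1024 + (653121/512)*q1 + (66339/256)*q2 = 0.
Solving this linear system: q1 = -121701/15493, q2 = 1007225/61972.
The numerator is Q*f truncated at degree 3: P0 = a_0 = 21/32; P1 = a_1 + q1*a_0 = 1720971/991552; P2 = a_2 + q1*a_1 + q2*a_0 = 817131/247888; P3 = a_3 + q1*a_2 + q2*a_1 = 7607691/1983104.

The Pade approximant has numerator coefficients [21/32, 1720971/991552, 817131/247888, 7607691/1983104]; denominator coefficients [1, -121701/15493, 1007225/61972].


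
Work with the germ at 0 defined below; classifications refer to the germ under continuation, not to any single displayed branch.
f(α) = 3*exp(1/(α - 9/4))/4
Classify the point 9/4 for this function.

The exponent 1/(α - (9/4)) has a pole at 9/4, so exp(1/(α - (9/4))) takes every nonzero value near it: an essential singularity (not a pole of any order).

The point is an essential singularity.


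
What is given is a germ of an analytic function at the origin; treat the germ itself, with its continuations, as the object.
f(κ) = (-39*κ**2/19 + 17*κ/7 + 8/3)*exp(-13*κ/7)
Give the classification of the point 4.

There is no denominator, hence no pole anywhere.
The factor exp(-13*κ/7) is entire.
So the germ continues analytically to 4.

The point is a regular point.


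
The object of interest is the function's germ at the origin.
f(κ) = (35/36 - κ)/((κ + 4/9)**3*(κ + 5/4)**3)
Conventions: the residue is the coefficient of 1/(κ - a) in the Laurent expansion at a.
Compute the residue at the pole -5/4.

The residue is -660089088/20511149.

At the order-3 pole -5/4 set g(κ) = (κ - (-5/4))^3*f(κ) = (35/36 - κ)/(κ + 4/9)**3.
Order-3 pole: residue = g''(a)/2; g''(-5/4) = -1320178176/20511149, so the residue is -660089088/20511149.


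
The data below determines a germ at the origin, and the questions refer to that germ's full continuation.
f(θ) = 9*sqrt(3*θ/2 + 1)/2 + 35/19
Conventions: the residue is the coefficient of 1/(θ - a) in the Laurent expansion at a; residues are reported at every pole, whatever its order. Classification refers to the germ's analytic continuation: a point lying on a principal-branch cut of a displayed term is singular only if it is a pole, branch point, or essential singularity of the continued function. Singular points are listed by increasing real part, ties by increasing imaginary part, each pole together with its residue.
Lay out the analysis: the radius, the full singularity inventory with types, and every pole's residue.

Branch term (9/2)*sqrt(1 - θ/(-2/3)): its argument vanishes at θ = -2/3, a square-root branch point, modulus 2/3.
The radius of convergence is the smallest modulus among the singular points: 2/3.

Radius of convergence at 0: 2/3.
At -2/3: an algebraic (square-root) branch point.


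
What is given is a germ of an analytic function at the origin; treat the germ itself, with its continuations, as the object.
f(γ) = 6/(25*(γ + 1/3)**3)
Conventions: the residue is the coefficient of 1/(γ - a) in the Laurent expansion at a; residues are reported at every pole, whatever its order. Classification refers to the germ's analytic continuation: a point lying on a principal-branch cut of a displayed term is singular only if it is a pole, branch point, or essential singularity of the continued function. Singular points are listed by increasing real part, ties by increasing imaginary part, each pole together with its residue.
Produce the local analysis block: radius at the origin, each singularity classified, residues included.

Denominator factor (γ + 1/3)^3: pole of order 3 at -1/3, modulus 1/3.
The radius of convergence is the smallest modulus among the singular points: 1/3.
At the order-3 pole -1/3 set g(γ) = (γ - (-1/3))^3*f(γ) = 6/25.
Order-3 pole: residue = g''(a)/2; g''(-1/3) = 0, so the residue is 0.

Radius of convergence at 0: 1/3.
At -1/3: a pole of order 3; residue 0.


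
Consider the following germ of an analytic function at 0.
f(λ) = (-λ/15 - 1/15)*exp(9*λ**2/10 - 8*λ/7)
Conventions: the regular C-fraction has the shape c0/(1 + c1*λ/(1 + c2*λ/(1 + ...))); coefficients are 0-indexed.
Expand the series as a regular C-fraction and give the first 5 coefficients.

The regular C-fraction coefficients are [-1/15, 1/7, 191/70, -149573/40110, 1376119/2992206].

Taylor coefficients (expand at 0): a_0 = -1/15, a_1 = 1/105, a_2 = -67/2450, a_3 = -2837/154350, a_4 = 307597/21609000.
c0 = a_0 = -1/15. Peel one level at a time: if S = 1 + c*λ/S' with S'(0) = 1, then c is the λ-coefficient of S and S' = c*λ/(S - 1).
S_1 = c0/f = 1 + (1/7)*λ + (-191/490)*λ^2 + ...; c1 = 1/7.
S_2 = c1*λ/(S_1 - 1) = 1 + (191/70)*λ + (149573/14700)*λ^2 + ...; c2 = 191/70.
S_3 = c2*λ/(S_2 - 1) = 1 + (-149573/40110)*λ + (551823719/321762420)*λ^2 + ...; c3 = -149573/40110.
S_4 = c3*λ/(S_3 - 1) = 1 + (1376119/2992206)*λ + ...; c4 = 1376119/2992206.


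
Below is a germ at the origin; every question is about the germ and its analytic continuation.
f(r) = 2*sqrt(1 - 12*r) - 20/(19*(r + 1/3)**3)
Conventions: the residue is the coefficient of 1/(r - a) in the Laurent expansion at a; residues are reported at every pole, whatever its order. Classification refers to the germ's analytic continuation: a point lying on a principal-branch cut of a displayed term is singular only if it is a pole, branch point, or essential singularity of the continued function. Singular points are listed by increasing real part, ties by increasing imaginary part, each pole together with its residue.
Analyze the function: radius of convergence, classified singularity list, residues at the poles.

Denominator factor (r + 1/3)^3: pole of order 3 at -1/3, modulus 1/3.
Branch term (2)*sqrt(1 - r/(1/12)): its argument vanishes at r = 1/12, a square-root branch point, modulus 1/12.
The radius of convergence is the smallest modulus among the singular points: 1/12.
The branch term is analytic at -1/3 and contributes nothing to the residue; only the rational part matters.
At the order-3 pole -1/3 set g(r) = (r - (-1/3))^3*(rational part) = -20/19.
Order-3 pole: residue = g''(a)/2; g''(-1/3) = 0, so the residue is 0.
List the singular points by increasing real part (a conjugate pair: the negative imaginary part first).

Radius of convergence at 0: 1/12.
At -1/3: a pole of order 3; residue 0.
At 1/12: an algebraic (square-root) branch point.


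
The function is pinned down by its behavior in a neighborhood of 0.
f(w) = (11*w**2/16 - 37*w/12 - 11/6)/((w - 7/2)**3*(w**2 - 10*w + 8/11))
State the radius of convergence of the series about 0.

The radius of convergence is 5 - (1/11)*sqrt(2937).

Denominator factor (w**2 - 10*w + 8/11): discriminant 1068/11, real irrational roots 5 + (1/11)*sqrt(2937) and 5 - (1/11)*sqrt(2937); poles of order 1, moduli 5 + (1/11)*sqrt(2937) and 5 - (1/11)*sqrt(2937).
Denominator factor (w - 7/2)^3: pole of order 3 at 7/2, modulus 7/2.
The radius of convergence is the smallest modulus among the singular points: 5 - (1/11)*sqrt(2937).


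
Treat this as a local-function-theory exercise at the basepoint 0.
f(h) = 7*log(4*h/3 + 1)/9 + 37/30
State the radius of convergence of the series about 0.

The radius of convergence is 3/4.

Branch term (7/9)*log(1 - h/(-3/4)): its argument vanishes at h = -3/4, a logarithmic branch point, modulus 3/4.
The radius of convergence is the smallest modulus among the singular points: 3/4.


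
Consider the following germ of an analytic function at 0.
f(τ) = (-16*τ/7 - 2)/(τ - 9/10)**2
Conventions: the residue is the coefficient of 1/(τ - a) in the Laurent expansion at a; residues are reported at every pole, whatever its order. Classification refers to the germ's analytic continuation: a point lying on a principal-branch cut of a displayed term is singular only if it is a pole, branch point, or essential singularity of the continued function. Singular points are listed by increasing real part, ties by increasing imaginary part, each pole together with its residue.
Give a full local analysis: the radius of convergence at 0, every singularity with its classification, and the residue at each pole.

Radius of convergence at 0: 9/10.
At 9/10: a pole of order 2; residue -16/7.

Denominator factor (τ - 9/10)^2: pole of order 2 at 9/10, modulus 9/10.
The radius of convergence is the smallest modulus among the singular points: 9/10.
At the order-2 pole 9/10 set g(τ) = (τ - (9/10))^2*f(τ) = -16*τ/7 - 2.
Order-2 pole: residue = g'(a); g'(9/10) = -16/7, so the residue is -16/7.


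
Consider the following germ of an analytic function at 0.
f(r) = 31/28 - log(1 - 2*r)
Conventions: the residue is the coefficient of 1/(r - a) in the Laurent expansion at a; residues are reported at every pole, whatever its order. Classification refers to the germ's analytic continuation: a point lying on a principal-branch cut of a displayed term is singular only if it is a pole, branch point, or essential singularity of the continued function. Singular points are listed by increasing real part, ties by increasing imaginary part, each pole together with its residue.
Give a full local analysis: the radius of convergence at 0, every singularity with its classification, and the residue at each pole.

Branch term (-1)*log(1 - r/(1/2)): its argument vanishes at r = 1/2, a logarithmic branch point, modulus 1/2.
The radius of convergence is the smallest modulus among the singular points: 1/2.

Radius of convergence at 0: 1/2.
At 1/2: a logarithmic branch point.


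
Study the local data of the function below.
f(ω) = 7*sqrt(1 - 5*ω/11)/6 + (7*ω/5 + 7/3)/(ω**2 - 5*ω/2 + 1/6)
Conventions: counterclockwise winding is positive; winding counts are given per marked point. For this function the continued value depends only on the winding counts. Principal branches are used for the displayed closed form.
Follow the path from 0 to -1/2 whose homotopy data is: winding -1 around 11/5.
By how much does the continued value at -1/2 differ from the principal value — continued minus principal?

Continued minus principal equals -(7/22)*sqrt(66).

The rational part is single-valued and drops out of the difference; each branch term changes only by its own monodromy.
(7/6)*sqrt(1 - ω/(11/5)): winding -1 is odd, the square root flips sign, contributing -2*(7/6)*sqrt(1 - (-1/2)/(11/5)) = -2*(7/6)*sqrt(27/22) = -(7/22)*sqrt(66).
Summing the contributions at ω = -1/2 gives -(7/22)*sqrt(66).


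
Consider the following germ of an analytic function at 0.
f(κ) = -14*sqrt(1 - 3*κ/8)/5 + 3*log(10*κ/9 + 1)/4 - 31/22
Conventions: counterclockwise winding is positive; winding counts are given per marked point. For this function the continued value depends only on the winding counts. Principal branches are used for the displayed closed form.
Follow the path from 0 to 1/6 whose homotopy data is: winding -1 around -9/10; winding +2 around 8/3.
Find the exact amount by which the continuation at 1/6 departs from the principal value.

The rational part is single-valued and drops out of the difference; each branch term changes only by its own monodromy.
(3/4)*log(1 - κ/(-9/10)): each positive loop around -9/10 adds 2*pi*i to the log, so winding -1 contributes (3/4)*(-1)*2*pi*i = -(3/2)*pi*i.
(-14/5)*sqrt(1 - κ/(8/3)): winding +2 is even, the square root returns to the same sheet, contribution 0.
Summing the contributions at κ = 1/6 gives -(3/2)*pi*i.

Continued minus principal equals -(3/2)*pi*i.


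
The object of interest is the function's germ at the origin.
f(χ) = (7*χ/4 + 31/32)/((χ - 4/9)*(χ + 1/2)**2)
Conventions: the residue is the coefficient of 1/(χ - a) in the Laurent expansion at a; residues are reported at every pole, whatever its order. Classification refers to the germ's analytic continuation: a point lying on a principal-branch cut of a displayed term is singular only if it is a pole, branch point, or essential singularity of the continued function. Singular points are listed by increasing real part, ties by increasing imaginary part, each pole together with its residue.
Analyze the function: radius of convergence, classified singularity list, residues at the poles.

Denominator factor (χ + 1/2)^2: pole of order 2 at -1/2, modulus 1/2.
Denominator factor (χ - 4/9): pole of order 1 at 4/9, modulus 4/9.
The radius of convergence is the smallest modulus among the singular points: 4/9.
At the order-2 pole -1/2 set g(χ) = (χ - (-1/2))^2*f(χ) = (7*χ/4 + 31/32)/(χ - 4/9).
Order-2 pole: residue = g'(a); g'(-1/2) = -4527/2312, so the residue is -4527/2312.
At the order-1 pole 4/9 set g(χ) = (χ - (4/9))*f(χ) = (7*χ/4 + 31/32)/(χ + 1/2)**2.
Simple pole: residue = g(a) at a = 4/9, which is 4527/2312.
List the singular points by increasing real part (a conjugate pair: the negative imaginary part first).

Radius of convergence at 0: 4/9.
At -1/2: a pole of order 2; residue -4527/2312.
At 4/9: a pole of order 1; residue 4527/2312.


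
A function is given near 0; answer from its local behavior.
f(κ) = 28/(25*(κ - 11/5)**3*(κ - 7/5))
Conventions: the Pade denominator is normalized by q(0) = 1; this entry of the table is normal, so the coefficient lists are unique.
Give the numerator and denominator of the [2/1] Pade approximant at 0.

The Pade approximant has numerator coefficients [100/1331, 362000/4729043, 2045000/52019473]; denominator coefficients [1, -26340/24871].

Taylor coefficients needed (expand at 0): a_0 = 100/1331, a_1 = 16000/102487, a_2 = 1615000/7891499, a_3 = 131700000/607645423.
Write the denominator as Q(κ) = 1 + q1*κ. Requiring Q*f - P = O(κ^4) with deg P <= 2 kills the coefficients of κ^3..κ^3 in Q*f:
  κ^3: a_3 + q1*a_2 = 0, i.e. 131700000/607645423 + (1615000/7891499)*q1 = 0.
Solving this linear system: q1 = -26340/24871.
The numerator is Q*f truncated at degree 2: P0 = a_0 = 100/1331; P1 = a_1 + q1*a_0 = 362000/4729043; P2 = a_2 + q1*a_1 = 2045000/52019473.


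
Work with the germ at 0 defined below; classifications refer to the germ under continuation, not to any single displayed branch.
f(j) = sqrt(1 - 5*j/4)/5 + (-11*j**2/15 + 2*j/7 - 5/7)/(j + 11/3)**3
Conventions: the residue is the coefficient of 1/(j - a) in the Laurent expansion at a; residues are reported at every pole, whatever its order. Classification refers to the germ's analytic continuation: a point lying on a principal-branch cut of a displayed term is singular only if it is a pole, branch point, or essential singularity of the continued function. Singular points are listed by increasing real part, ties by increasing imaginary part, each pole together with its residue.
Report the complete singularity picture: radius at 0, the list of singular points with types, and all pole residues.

Denominator factor (j + 11/3)^3: pole of order 3 at -11/3, modulus 11/3.
Branch term (1/5)*sqrt(1 - j/(4/5)): its argument vanishes at j = 4/5, a square-root branch point, modulus 4/5.
The radius of convergence is the smallest modulus among the singular points: 4/5.
The branch term is analytic at -11/3 and contributes nothing to the residue; only the rational part matters.
At the order-3 pole -11/3 set g(j) = (j - (-11/3))^3*(rational part) = -11*j**2/15 + 2*j/7 - 5/7.
Order-3 pole: residue = g''(a)/2; g''(-11/3) = -22/15, so the residue is -11/15.
List the singular points by increasing real part (a conjugate pair: the negative imaginary part first).

Radius of convergence at 0: 4/5.
At -11/3: a pole of order 3; residue -11/15.
At 4/5: an algebraic (square-root) branch point.


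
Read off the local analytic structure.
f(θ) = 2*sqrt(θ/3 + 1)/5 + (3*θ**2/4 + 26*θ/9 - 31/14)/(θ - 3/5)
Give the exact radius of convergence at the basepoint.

The radius of convergence is 3/5.

Denominator factor (θ - 3/5): pole of order 1 at 3/5, modulus 3/5.
Branch term (2/5)*sqrt(1 - θ/(-3)): its argument vanishes at θ = -3, a square-root branch point, modulus 3.
The radius of convergence is the smallest modulus among the singular points: 3/5.


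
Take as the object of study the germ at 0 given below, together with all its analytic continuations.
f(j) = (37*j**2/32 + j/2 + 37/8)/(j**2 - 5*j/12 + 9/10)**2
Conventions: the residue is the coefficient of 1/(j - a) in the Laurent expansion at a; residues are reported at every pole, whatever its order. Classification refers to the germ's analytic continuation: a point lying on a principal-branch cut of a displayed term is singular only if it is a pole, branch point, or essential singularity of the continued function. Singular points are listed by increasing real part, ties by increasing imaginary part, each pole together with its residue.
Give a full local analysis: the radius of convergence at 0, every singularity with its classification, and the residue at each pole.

Denominator factor (j**2 - 5*j/12 + 9/10)^2: discriminant -2467/720, complex-conjugate roots (5/24) + ((1/120)*sqrt(12335))*i and (5/24) - ((1/120)*sqrt(12335))*i; poles of order 2, moduli (3/10)*sqrt(10) and (3/10)*sqrt(10).
The radius of convergence is the smallest modulus among the singular points: (3/10)*sqrt(10).
The factor j**2 - 5*j/12 + 9/10 splits as (j - a)(j - a') with a = (5/24) - ((1/120)*sqrt(12335))*i, a' = (5/24) + ((1/120)*sqrt(12335))*i. At the order-2 pole a set g(j) = (j - a)^2*f(j) = [37*j**2/32 + j/2 + 37/8] / (j - a')^2.
Order-2 pole: residue = g'(a); g'((5/24) - ((1/120)*sqrt(12335))*i) = ((99702/6086089)*sqrt(12335))*i, so the residue is ((99702/6086089)*sqrt(12335))*i.
The factor j**2 - 5*j/12 + 9/10 splits as (j - a)(j - a') with a = (5/24) + ((1/120)*sqrt(12335))*i, a' = (5/24) - ((1/120)*sqrt(12335))*i. At the order-2 pole a set g(j) = (j - a)^2*f(j) = [37*j**2/32 + j/2 + 37/8] / (j - a')^2.
Order-2 pole: residue = g'(a); g'((5/24) + ((1/120)*sqrt(12335))*i) = -((99702/6086089)*sqrt(12335))*i, so the residue is -((99702/6086089)*sqrt(12335))*i.
List the singular points by increasing real part (a conjugate pair: the negative imaginary part first).

Radius of convergence at 0: (3/10)*sqrt(10).
At (5/24) - ((1/120)*sqrt(12335))*i: a pole of order 2; residue ((99702/6086089)*sqrt(12335))*i.
At (5/24) + ((1/120)*sqrt(12335))*i: a pole of order 2; residue -((99702/6086089)*sqrt(12335))*i.


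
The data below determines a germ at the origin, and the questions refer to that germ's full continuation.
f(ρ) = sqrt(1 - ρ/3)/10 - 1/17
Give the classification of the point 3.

The point is an algebraic (square-root) branch point.

The term (1/10)*sqrt(1 - ρ/(3)) has argument 1 - 3/(3) = 0 at 3: a square-root (algebraic, two-sheeted) branch point; the remaining terms are analytic or single-valued there.


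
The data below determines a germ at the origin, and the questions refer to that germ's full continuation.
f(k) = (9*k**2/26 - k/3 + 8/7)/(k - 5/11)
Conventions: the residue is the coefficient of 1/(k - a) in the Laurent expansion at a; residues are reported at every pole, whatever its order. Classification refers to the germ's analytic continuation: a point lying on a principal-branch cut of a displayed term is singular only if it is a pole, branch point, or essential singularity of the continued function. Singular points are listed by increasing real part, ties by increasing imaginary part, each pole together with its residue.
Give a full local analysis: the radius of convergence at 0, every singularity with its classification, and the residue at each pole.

Radius of convergence at 0: 5/11.
At 5/11: a pole of order 1; residue 70219/66066.

Denominator factor (k - 5/11): pole of order 1 at 5/11, modulus 5/11.
The radius of convergence is the smallest modulus among the singular points: 5/11.
At the order-1 pole 5/11 set g(k) = (k - (5/11))*f(k) = 9*k**2/26 - k/3 + 8/7.
Simple pole: residue = g(a) at a = 5/11, which is 70219/66066.


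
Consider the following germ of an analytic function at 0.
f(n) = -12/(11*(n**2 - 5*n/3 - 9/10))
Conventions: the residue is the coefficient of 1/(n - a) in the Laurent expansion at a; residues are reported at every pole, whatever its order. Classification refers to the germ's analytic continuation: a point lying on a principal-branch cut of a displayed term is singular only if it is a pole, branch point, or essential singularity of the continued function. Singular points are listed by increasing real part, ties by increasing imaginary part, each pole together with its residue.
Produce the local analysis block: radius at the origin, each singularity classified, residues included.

Denominator factor (n**2 - 5*n/3 - 9/10): discriminant 287/45, real irrational roots 5/6 + (1/30)*sqrt(1435) and 5/6 - (1/30)*sqrt(1435); poles of order 1, moduli 5/6 + (1/30)*sqrt(1435) and -5/6 + (1/30)*sqrt(1435).
The radius of convergence is the smallest modulus among the singular points: -5/6 + (1/30)*sqrt(1435).
The factor n**2 - 5*n/3 - 9/10 splits as (n - a)(n - a') with a = 5/6 - (1/30)*sqrt(1435), a' = 5/6 + (1/30)*sqrt(1435). At the order-1 pole a set g(n) = (n - a)*f(n) = [-12/11] / (n - a').
Simple pole: residue = g(a) at a = 5/6 - (1/30)*sqrt(1435), which is (36/3157)*sqrt(1435).
The factor n**2 - 5*n/3 - 9/10 splits as (n - a)(n - a') with a = 5/6 + (1/30)*sqrt(1435), a' = 5/6 - (1/30)*sqrt(1435). At the order-1 pole a set g(n) = (n - a)*f(n) = [-12/11] / (n - a').
Simple pole: residue = g(a) at a = 5/6 + (1/30)*sqrt(1435), which is -(36/3157)*sqrt(1435).
List the singular points by increasing real part (a conjugate pair: the negative imaginary part first).

Radius of convergence at 0: -5/6 + (1/30)*sqrt(1435).
At 5/6 - (1/30)*sqrt(1435): a pole of order 1; residue (36/3157)*sqrt(1435).
At 5/6 + (1/30)*sqrt(1435): a pole of order 1; residue -(36/3157)*sqrt(1435).


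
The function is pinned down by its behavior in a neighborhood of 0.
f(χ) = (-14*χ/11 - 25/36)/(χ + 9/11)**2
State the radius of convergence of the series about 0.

Denominator factor (χ + 9/11)^2: pole of order 2 at -9/11, modulus 9/11.
The radius of convergence is the smallest modulus among the singular points: 9/11.

The radius of convergence is 9/11.


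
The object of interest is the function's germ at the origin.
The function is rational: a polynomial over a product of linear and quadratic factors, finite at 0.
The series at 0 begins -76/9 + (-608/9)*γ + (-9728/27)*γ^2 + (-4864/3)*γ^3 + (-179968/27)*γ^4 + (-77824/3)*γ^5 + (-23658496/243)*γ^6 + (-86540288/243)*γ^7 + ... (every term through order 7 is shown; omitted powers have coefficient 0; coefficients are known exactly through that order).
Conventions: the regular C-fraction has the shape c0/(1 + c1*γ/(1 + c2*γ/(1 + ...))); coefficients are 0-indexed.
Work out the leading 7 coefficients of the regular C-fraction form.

The regular C-fraction coefficients are [-76/9, -8, 8/3, -5/3, 2/5, -9/10, 5/54].

Taylor coefficients (read off): a_0 = -76/9, a_1 = -608/9, a_2 = -9728/27, a_3 = -4864/3, a_4 = -179968/27, a_5 = -77824/3, a_6 = -23658496/243.
c0 = a_0 = -76/9. Peel one level at a time: if S = 1 + c*γ/S' with S'(0) = 1, then c is the γ-coefficient of S and S' = c*γ/(S - 1).
S_1 = c0/f = 1 + (-8)*γ + (64/3)*γ^2 + ...; c1 = -8.
S_2 = c1*γ/(S_1 - 1) = 1 + (8/3)*γ + (40/9)*γ^2 + ...; c2 = 8/3.
S_3 = c2*γ/(S_2 - 1) = 1 + (-5/3)*γ + (2/3)*γ^2 + ...; c3 = -5/3.
S_4 = c3*γ/(S_3 - 1) = 1 + (2/5)*γ + (9/25)*γ^2 + ...; c4 = 2/5.
S_5 = c4*γ/(S_4 - 1) = 1 + (-9/10)*γ + (1/12)*γ^2 + ...; c5 = -9/10.
S_6 = c5*γ/(S_5 - 1) = 1 + (5/54)*γ + ...; c6 = 5/54.


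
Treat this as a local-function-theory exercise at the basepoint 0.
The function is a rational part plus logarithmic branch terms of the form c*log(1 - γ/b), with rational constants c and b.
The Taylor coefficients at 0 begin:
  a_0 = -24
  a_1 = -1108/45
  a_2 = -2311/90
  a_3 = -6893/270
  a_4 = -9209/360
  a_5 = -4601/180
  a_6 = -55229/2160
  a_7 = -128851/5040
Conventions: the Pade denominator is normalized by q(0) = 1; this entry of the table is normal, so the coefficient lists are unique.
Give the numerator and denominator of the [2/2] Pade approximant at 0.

The Pade approximant has numerator coefficients [-24, -1229332/269019, -15240917/13450950]; denominator coefficients [1, -124873/149455, -296839/1793460].

Taylor coefficients needed (read off): a_0 = -24, a_1 = -1108/45, a_2 = -2311/90, a_3 = -6893/270, a_4 = -9209/360.
Write the denominator as Q(γ) = 1 + q1*γ + q2*γ^2. Requiring Q*f - P = O(γ^5) with deg P <= 2 kills the coefficients of γ^3..γ^4 in Q*f:
  γ^3: a_3 + q1*a_2 + q2*a_1 = 0, i.e. -6893/270 + (-2311/90)*q1 + (-1108/45)*q2 = 0.
  γ^4: a_4 + q1*a_3 + q2*a_2 = 0, i.e. -9209/360 + (-6893/270)*q1 + (-2311/90)*q2 = 0.
Solving this linear system: q1 = -124873/149455, q2 = -296839/1793460.
The numerator is Q*f truncated at degree 2: P0 = a_0 = -24; P1 = a_1 + q1*a_0 = -1229332/269019; P2 = a_2 + q1*a_1 + q2*a_0 = -15240917/13450950.


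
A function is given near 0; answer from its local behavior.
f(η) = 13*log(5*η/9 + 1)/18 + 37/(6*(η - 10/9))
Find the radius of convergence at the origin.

The radius of convergence is 10/9.

Denominator factor (η - 10/9): pole of order 1 at 10/9, modulus 10/9.
Branch term (13/18)*log(1 - η/(-9/5)): its argument vanishes at η = -9/5, a logarithmic branch point, modulus 9/5.
The radius of convergence is the smallest modulus among the singular points: 10/9.


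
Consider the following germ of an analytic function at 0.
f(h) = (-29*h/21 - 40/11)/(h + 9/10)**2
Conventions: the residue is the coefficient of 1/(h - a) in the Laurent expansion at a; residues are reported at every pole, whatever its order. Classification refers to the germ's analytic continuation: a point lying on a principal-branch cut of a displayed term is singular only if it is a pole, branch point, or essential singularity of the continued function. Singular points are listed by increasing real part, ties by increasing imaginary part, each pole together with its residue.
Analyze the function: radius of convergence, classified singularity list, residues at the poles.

Radius of convergence at 0: 9/10.
At -9/10: a pole of order 2; residue -29/21.

Denominator factor (h + 9/10)^2: pole of order 2 at -9/10, modulus 9/10.
The radius of convergence is the smallest modulus among the singular points: 9/10.
At the order-2 pole -9/10 set g(h) = (h - (-9/10))^2*f(h) = -29*h/21 - 40/11.
Order-2 pole: residue = g'(a); g'(-9/10) = -29/21, so the residue is -29/21.


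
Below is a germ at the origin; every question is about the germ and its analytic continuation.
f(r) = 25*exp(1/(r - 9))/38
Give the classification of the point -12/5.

The point is a regular point.

There is no denominator, hence no pole anywhere.
The essential point of exp(1/(r - (9))) is 9, not -12/5.
So the germ continues analytically to -12/5.


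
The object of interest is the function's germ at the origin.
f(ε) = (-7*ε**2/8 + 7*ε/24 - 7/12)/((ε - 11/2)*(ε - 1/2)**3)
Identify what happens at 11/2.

The point is a pole of order 1.

The denominator factor ε - 11/2 vanishes at 11/2 and appears to the power 1; the numerator there equals -2443/96, nonzero, and no other factor vanishes.
Hence a pole whose order is the multiplicity, 1.


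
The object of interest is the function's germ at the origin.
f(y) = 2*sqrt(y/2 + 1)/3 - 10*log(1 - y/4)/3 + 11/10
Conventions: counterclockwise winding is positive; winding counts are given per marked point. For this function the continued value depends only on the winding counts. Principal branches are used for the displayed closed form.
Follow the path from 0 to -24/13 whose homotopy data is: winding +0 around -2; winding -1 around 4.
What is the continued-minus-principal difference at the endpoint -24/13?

Continued minus principal equals (20/3)*pi*i.

The rational part is single-valued and drops out of the difference; each branch term changes only by its own monodromy.
(2/3)*sqrt(1 - y/(-2)): winding +0 is even, the square root returns to the same sheet, contribution 0.
(-10/3)*log(1 - y/(4)): each positive loop around 4 adds 2*pi*i to the log, so winding -1 contributes (-10/3)*(-1)*2*pi*i = (20/3)*pi*i.
Summing the contributions at y = -24/13 gives (20/3)*pi*i.


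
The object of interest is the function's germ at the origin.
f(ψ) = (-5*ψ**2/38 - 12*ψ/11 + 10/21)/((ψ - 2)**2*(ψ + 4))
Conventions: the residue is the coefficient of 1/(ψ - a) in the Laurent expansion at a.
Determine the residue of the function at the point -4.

The residue is 6001/79002.

At the order-1 pole -4 set g(ψ) = (ψ - (-4))*f(ψ) = (-5*ψ**2/38 - 12*ψ/11 + 10/21)/(ψ - 2)**2.
Simple pole: residue = g(a) at a = -4, which is 6001/79002.


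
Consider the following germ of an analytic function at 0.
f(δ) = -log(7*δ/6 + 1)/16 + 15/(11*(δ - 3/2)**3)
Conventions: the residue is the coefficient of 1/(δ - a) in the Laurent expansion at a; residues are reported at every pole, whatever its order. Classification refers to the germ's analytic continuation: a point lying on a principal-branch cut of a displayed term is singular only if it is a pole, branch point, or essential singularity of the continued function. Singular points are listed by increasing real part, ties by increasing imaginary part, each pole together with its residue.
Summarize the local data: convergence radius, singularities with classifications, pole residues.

Denominator factor (δ - 3/2)^3: pole of order 3 at 3/2, modulus 3/2.
Branch term (-1/16)*log(1 - δ/(-6/7)): its argument vanishes at δ = -6/7, a logarithmic branch point, modulus 6/7.
The radius of convergence is the smallest modulus among the singular points: 6/7.
The branch term is analytic at 3/2 and contributes nothing to the residue; only the rational part matters.
At the order-3 pole 3/2 set g(δ) = (δ - (3/2))^3*(rational part) = 15/11.
Order-3 pole: residue = g''(a)/2; g''(3/2) = 0, so the residue is 0.
List the singular points by increasing real part (a conjugate pair: the negative imaginary part first).

Radius of convergence at 0: 6/7.
At -6/7: a logarithmic branch point.
At 3/2: a pole of order 3; residue 0.


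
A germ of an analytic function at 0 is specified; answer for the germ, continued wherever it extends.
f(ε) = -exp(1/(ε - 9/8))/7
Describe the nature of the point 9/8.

The point is an essential singularity.

The exponent 1/(ε - (9/8)) has a pole at 9/8, so exp(1/(ε - (9/8))) takes every nonzero value near it: an essential singularity (not a pole of any order).


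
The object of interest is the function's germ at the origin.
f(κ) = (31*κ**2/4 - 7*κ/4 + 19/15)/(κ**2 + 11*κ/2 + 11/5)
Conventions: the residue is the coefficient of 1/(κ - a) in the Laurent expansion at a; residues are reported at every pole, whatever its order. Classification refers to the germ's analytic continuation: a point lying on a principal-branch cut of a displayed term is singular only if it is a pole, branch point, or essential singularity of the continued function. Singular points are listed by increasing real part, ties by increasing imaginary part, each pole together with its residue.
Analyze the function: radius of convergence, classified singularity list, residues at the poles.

Denominator factor (κ**2 + 11*κ/2 + 11/5): discriminant 429/20, real irrational roots -11/4 + (1/20)*sqrt(2145) and -11/4 - (1/20)*sqrt(2145); poles of order 1, moduli 11/4 - (1/20)*sqrt(2145) and 11/4 + (1/20)*sqrt(2145).
The radius of convergence is the smallest modulus among the singular points: 11/4 - (1/20)*sqrt(2145).
The factor κ**2 + 11*κ/2 + 11/5 splits as (κ - a)(κ - a') with a = -11/4 - (1/20)*sqrt(2145), a' = -11/4 + (1/20)*sqrt(2145). At the order-1 pole a set g(κ) = (κ - a)*f(κ) = [31*κ**2/4 - 7*κ/4 + 19/15] / (κ - a').
Simple pole: residue = g(a) at a = -11/4 - (1/20)*sqrt(2145), which is -355/16 - (3923/7920)*sqrt(2145).
The factor κ**2 + 11*κ/2 + 11/5 splits as (κ - a)(κ - a') with a = -11/4 + (1/20)*sqrt(2145), a' = -11/4 - (1/20)*sqrt(2145). At the order-1 pole a set g(κ) = (κ - a)*f(κ) = [31*κ**2/4 - 7*κ/4 + 19/15] / (κ - a').
Simple pole: residue = g(a) at a = -11/4 + (1/20)*sqrt(2145), which is -355/16 + (3923/7920)*sqrt(2145).
List the singular points by increasing real part (a conjugate pair: the negative imaginary part first).

Radius of convergence at 0: 11/4 - (1/20)*sqrt(2145).
At -11/4 - (1/20)*sqrt(2145): a pole of order 1; residue -355/16 - (3923/7920)*sqrt(2145).
At -11/4 + (1/20)*sqrt(2145): a pole of order 1; residue -355/16 + (3923/7920)*sqrt(2145).


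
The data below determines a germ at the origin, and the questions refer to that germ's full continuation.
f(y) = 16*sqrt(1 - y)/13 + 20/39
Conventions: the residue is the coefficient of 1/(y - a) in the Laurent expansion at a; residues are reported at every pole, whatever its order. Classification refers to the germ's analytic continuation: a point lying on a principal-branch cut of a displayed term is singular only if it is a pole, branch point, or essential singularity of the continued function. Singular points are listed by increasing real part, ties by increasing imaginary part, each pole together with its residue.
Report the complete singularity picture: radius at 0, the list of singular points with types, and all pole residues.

Branch term (16/13)*sqrt(1 - y/(1)): its argument vanishes at y = 1, a square-root branch point, modulus 1.
The radius of convergence is the smallest modulus among the singular points: 1.

Radius of convergence at 0: 1.
At 1: an algebraic (square-root) branch point.


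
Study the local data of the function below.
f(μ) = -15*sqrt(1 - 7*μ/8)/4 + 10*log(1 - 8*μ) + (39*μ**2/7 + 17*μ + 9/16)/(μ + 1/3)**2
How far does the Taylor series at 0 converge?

The radius of convergence is 1/8.

Denominator factor (μ + 1/3)^2: pole of order 2 at -1/3, modulus 1/3.
Branch term (10)*log(1 - μ/(1/8)): its argument vanishes at μ = 1/8, a logarithmic branch point, modulus 1/8.
Branch term (-15/4)*sqrt(1 - μ/(8/7)): its argument vanishes at μ = 8/7, a square-root branch point, modulus 8/7.
The radius of convergence is the smallest modulus among the singular points: 1/8.


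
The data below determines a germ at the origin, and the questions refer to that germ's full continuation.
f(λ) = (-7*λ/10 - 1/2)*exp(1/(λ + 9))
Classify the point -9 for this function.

The exponent 1/(λ - (-9)) has a pole at -9, so exp(1/(λ - (-9))) takes every nonzero value near it: an essential singularity (not a pole of any order).

The point is an essential singularity.


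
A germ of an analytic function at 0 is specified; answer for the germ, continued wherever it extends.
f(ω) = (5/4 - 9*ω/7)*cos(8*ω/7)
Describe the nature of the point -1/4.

There is no denominator, hence no pole anywhere.
The factor cos(8*ω/7) is entire.
So the germ continues analytically to -1/4.

The point is a regular point.


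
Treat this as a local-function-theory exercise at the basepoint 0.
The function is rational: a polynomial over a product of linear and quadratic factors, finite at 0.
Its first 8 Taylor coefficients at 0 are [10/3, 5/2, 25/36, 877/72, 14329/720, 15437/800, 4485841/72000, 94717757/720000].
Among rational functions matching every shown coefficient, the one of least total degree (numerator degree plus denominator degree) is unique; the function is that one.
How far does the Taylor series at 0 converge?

No rational of total degree below 6 reproduces all 8 coefficients; solving the [2/4] Pade equations on them gives f(h) = (-8*h**2/27 - 19*h/18 + 10/9)/((h**2 - 9*h/5 + 2/3)*(h**2 + h/2 + 1/2)), whose expansion matches every shown term.
Denominator factor (h**2 + h/2 + 1/2): discriminant -7/4, complex-conjugate roots (-1/4) + ((1/4)*sqrt(7))*i and (-1/4) - ((1/4)*sqrt(7))*i; poles of order 1, moduli (1/2)*sqrt(2) and (1/2)*sqrt(2).
Denominator factor (h**2 - 9*h/5 + 2/3): discriminant 43/75, real irrational roots 9/10 + (1/30)*sqrt(129) and 9/10 - (1/30)*sqrt(129); poles of order 1, moduli 9/10 + (1/30)*sqrt(129) and 9/10 - (1/30)*sqrt(129).
The radius of convergence is the smallest modulus among the singular points: 9/10 - (1/30)*sqrt(129).

The radius of convergence is 9/10 - (1/30)*sqrt(129).


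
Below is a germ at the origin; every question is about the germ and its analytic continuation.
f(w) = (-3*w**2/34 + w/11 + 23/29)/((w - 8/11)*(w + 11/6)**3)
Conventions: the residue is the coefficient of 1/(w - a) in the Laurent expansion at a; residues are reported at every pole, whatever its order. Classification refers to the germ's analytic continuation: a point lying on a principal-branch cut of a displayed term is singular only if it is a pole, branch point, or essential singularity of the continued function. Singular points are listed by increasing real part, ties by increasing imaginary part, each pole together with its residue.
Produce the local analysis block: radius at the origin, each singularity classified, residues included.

Radius of convergence at 0: 8/11.
At -11/6: a pole of order 3; residue -115167096/2379616837.
At 8/11: a pole of order 1; residue 115167096/2379616837.

Denominator factor (w - 8/11): pole of order 1 at 8/11, modulus 8/11.
Denominator factor (w + 11/6)^3: pole of order 3 at -11/6, modulus 11/6.
The radius of convergence is the smallest modulus among the singular points: 8/11.
At the order-3 pole -11/6 set g(w) = (w - (-11/6))^3*f(w) = (-3*w**2/34 + w/11 + 23/29)/(w - 8/11).
Order-3 pole: residue = g''(a)/2; g''(-11/6) = -230334192/2379616837, so the residue is -115167096/2379616837.
At the order-1 pole 8/11 set g(w) = (w - (8/11))*f(w) = (-3*w**2/34 + w/11 + 23/29)/(w + 11/6)**3.
Simple pole: residue = g(a) at a = 8/11, which is 115167096/2379616837.
List the singular points by increasing real part (a conjugate pair: the negative imaginary part first).
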